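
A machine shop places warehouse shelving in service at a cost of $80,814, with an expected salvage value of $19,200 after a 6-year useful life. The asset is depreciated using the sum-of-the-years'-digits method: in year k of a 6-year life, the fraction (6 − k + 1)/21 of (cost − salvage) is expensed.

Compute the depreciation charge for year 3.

$11,736

Depreciable base = $80,814 − $19,200 = $61,614.
Sum of the years' digits = 6+5+4+3+2+1 = 21.
Year 1: $61,614 × 6/21 = $17,604. Book value $63,210.
Year 2: $61,614 × 5/21 = $14,670. Book value $48,540.
Year 3: $61,614 × 4/21 = $11,736. Book value $36,804.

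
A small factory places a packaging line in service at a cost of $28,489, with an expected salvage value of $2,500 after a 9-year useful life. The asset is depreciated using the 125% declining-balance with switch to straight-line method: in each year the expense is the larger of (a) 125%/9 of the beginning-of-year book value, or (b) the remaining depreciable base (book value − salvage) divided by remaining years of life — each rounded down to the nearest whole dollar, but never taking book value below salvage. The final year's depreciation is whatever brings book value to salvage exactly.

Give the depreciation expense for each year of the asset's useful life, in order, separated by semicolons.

$3,956; $3,407; $2,934; $2,615; $2,615; $2,615; $2,615; $2,616; $2,616

Depreciable base = $28,489 − $2,500 = $25,989.
Year 1: DB = ⌊$28,489 × 125%/9⌋ = $3,956; SL = ⌊$25,989/9⌋ = $2,887 → take DB $3,956. Book value $24,533.
Year 2: DB = ⌊$24,533 × 125%/9⌋ = $3,407; SL = ⌊$22,033/8⌋ = $2,754 → take DB $3,407. Book value $21,126.
Year 3: DB = ⌊$21,126 × 125%/9⌋ = $2,934; SL = ⌊$18,626/7⌋ = $2,660 → take DB $2,934. Book value $18,192.
Year 4: DB = ⌊$18,192 × 125%/9⌋ = $2,526; SL = ⌊$15,692/6⌋ = $2,615 → take SL $2,615. Book value $15,577.
Year 5: DB = ⌊$15,577 × 125%/9⌋ = $2,163; SL = ⌊$13,077/5⌋ = $2,615 → take SL $2,615. Book value $12,962.
Year 6: DB = ⌊$12,962 × 125%/9⌋ = $1,800; SL = ⌊$10,462/4⌋ = $2,615 → take SL $2,615. Book value $10,347.
Year 7: DB = ⌊$10,347 × 125%/9⌋ = $1,437; SL = ⌊$7,847/3⌋ = $2,615 → take SL $2,615. Book value $7,732.
Year 8: DB = ⌊$7,732 × 125%/9⌋ = $1,073; SL = ⌊$5,232/2⌋ = $2,616 → take SL $2,616. Book value $5,116.
Year 9 (final): $5,116 − $2,500 = $2,616. Book value $2,500.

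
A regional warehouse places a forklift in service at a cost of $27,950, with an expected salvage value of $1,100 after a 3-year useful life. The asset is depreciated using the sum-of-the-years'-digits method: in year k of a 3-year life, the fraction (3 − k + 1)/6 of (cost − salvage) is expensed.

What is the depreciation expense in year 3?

Depreciable base = $27,950 − $1,100 = $26,850.
Sum of the years' digits = 3+2+1 = 6.
Year 1: $26,850 × 3/6 = $13,425. Book value $14,525.
Year 2: $26,850 × 2/6 = $8,950. Book value $5,575.
Year 3: $26,850 × 1/6 = $4,475. Book value $1,100.

$4,475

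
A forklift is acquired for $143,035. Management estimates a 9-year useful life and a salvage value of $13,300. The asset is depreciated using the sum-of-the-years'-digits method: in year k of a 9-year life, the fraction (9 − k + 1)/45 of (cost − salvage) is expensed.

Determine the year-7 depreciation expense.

Depreciable base = $143,035 − $13,300 = $129,735.
Sum of the years' digits = 9+8+7+6+5+4+3+2+1 = 45.
Year 1: $129,735 × 9/45 = $25,947. Book value $117,088.
Year 2: $129,735 × 8/45 = $23,064. Book value $94,024.
Year 3: $129,735 × 7/45 = $20,181. Book value $73,843.
Year 4: $129,735 × 6/45 = $17,298. Book value $56,545.
Year 5: $129,735 × 5/45 = $14,415. Book value $42,130.
Year 6: $129,735 × 4/45 = $11,532. Book value $30,598.
Year 7: $129,735 × 3/45 = $8,649. Book value $21,949.

$8,649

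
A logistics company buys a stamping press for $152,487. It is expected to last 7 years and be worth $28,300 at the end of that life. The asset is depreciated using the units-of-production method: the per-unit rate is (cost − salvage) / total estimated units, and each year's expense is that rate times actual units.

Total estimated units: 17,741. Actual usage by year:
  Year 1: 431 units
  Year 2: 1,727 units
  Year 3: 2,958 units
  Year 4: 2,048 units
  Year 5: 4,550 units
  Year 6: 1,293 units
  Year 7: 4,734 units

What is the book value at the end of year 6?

$61,438

Depreciable base = $152,487 − $28,300 = $124,187.
Rate = $124,187 / 17,741 units = $7 per unit.
Year 1: 431 × $7 = $3,017. Book value $149,470.
Year 2: 1,727 × $7 = $12,089. Book value $137,381.
Year 3: 2,958 × $7 = $20,706. Book value $116,675.
Year 4: 2,048 × $7 = $14,336. Book value $102,339.
Year 5: 4,550 × $7 = $31,850. Book value $70,489.
Year 6: 1,293 × $7 = $9,051. Book value $61,438.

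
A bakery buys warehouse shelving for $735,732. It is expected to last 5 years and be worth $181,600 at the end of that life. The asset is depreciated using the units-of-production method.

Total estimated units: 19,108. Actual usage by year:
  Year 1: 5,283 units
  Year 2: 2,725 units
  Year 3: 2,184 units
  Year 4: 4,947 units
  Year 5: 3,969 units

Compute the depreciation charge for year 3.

$63,336

Depreciable base = $735,732 − $181,600 = $554,132.
Rate = $554,132 / 19,108 units = $29 per unit.
Year 1: 5,283 × $29 = $153,207. Book value $582,525.
Year 2: 2,725 × $29 = $79,025. Book value $503,500.
Year 3: 2,184 × $29 = $63,336. Book value $440,164.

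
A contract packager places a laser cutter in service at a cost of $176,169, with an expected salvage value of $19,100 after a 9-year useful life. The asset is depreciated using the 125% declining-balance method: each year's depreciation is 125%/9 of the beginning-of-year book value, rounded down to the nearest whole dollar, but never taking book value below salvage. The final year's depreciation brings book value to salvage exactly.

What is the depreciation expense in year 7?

Depreciable base = $176,169 − $19,100 = $157,069.
Year 1: ⌊$176,169 × 125%/9⌋ = $24,467. Book value $151,702.
Year 2: ⌊$151,702 × 125%/9⌋ = $21,069. Book value $130,633.
Year 3: ⌊$130,633 × 125%/9⌋ = $18,143. Book value $112,490.
Year 4: ⌊$112,490 × 125%/9⌋ = $15,623. Book value $96,867.
Year 5: ⌊$96,867 × 125%/9⌋ = $13,453. Book value $83,414.
Year 6: ⌊$83,414 × 125%/9⌋ = $11,585. Book value $71,829.
Year 7: ⌊$71,829 × 125%/9⌋ = $9,976. Book value $61,853.

$9,976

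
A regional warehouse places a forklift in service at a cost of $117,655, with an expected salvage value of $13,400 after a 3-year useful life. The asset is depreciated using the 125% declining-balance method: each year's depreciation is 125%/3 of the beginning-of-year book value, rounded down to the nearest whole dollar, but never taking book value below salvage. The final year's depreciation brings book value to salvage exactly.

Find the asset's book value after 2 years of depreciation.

Depreciable base = $117,655 − $13,400 = $104,255.
Year 1: ⌊$117,655 × 125%/3⌋ = $49,022. Book value $68,633.
Year 2: ⌊$68,633 × 125%/3⌋ = $28,597. Book value $40,036.

$40,036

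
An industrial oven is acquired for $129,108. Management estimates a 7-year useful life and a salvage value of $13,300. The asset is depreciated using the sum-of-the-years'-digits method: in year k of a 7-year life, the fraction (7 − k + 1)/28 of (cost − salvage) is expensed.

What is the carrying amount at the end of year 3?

$54,660

Depreciable base = $129,108 − $13,300 = $115,808.
Sum of the years' digits = 7+6+5+4+3+2+1 = 28.
Year 1: $115,808 × 7/28 = $28,952. Book value $100,156.
Year 2: $115,808 × 6/28 = $24,816. Book value $75,340.
Year 3: $115,808 × 5/28 = $20,680. Book value $54,660.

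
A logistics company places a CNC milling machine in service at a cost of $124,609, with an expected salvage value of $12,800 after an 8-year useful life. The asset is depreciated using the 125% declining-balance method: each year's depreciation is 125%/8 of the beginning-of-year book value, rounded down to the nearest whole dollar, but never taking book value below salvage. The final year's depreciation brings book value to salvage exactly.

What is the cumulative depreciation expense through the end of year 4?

Depreciable base = $124,609 − $12,800 = $111,809.
Year 1: ⌊$124,609 × 125%/8⌋ = $19,470. Book value $105,139.
Year 2: ⌊$105,139 × 125%/8⌋ = $16,427. Book value $88,712.
Year 3: ⌊$88,712 × 125%/8⌋ = $13,861. Book value $74,851.
Year 4: ⌊$74,851 × 125%/8⌋ = $11,695. Book value $63,156.
Accumulated through year 4 = $124,609 − $63,156 = $61,453.

$61,453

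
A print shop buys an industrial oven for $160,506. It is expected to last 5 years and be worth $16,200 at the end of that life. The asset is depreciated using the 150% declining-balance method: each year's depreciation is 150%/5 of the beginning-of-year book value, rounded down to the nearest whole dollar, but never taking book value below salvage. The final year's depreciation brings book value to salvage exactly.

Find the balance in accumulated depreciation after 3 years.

Depreciable base = $160,506 − $16,200 = $144,306.
Year 1: ⌊$160,506 × 150%/5⌋ = $48,151. Book value $112,355.
Year 2: ⌊$112,355 × 150%/5⌋ = $33,706. Book value $78,649.
Year 3: ⌊$78,649 × 150%/5⌋ = $23,594. Book value $55,055.
Accumulated through year 3 = $160,506 − $55,055 = $105,451.

$105,451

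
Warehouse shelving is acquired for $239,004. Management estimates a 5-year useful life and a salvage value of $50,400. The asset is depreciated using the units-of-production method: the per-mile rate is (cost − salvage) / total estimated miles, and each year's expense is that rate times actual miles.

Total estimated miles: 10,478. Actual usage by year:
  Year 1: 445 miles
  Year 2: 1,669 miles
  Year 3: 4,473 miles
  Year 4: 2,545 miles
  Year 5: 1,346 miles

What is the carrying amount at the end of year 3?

$120,438

Depreciable base = $239,004 − $50,400 = $188,604.
Rate = $188,604 / 10,478 miles = $18 per mile.
Year 1: 445 × $18 = $8,010. Book value $230,994.
Year 2: 1,669 × $18 = $30,042. Book value $200,952.
Year 3: 4,473 × $18 = $80,514. Book value $120,438.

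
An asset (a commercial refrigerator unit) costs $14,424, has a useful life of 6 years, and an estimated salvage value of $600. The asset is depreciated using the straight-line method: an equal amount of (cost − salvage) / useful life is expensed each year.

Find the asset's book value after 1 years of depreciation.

$12,120

Depreciable base = $14,424 − $600 = $13,824.
Annual expense = $13,824 / 6 = $2,304.
End of year 1: book value $12,120.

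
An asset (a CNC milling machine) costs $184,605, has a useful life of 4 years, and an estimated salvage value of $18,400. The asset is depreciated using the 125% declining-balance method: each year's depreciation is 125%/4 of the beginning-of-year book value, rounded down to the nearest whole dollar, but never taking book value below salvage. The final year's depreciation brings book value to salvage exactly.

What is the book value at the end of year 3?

$59,988

Depreciable base = $184,605 − $18,400 = $166,205.
Year 1: ⌊$184,605 × 125%/4⌋ = $57,689. Book value $126,916.
Year 2: ⌊$126,916 × 125%/4⌋ = $39,661. Book value $87,255.
Year 3: ⌊$87,255 × 125%/4⌋ = $27,267. Book value $59,988.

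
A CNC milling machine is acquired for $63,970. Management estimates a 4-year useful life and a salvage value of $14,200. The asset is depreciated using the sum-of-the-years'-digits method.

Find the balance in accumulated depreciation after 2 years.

$34,839

Depreciable base = $63,970 − $14,200 = $49,770.
Sum of the years' digits = 4+3+2+1 = 10.
Year 1: $49,770 × 4/10 = $19,908. Book value $44,062.
Year 2: $49,770 × 3/10 = $14,931. Book value $29,131.
Accumulated through year 2 = $63,970 − $29,131 = $34,839.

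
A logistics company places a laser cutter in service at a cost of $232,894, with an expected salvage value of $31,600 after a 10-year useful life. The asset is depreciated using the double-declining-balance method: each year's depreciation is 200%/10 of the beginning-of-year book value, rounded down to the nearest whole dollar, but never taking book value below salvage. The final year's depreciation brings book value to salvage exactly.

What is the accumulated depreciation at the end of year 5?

$156,578

Depreciable base = $232,894 − $31,600 = $201,294.
Year 1: ⌊$232,894 × 200%/10⌋ = $46,578. Book value $186,316.
Year 2: ⌊$186,316 × 200%/10⌋ = $37,263. Book value $149,053.
Year 3: ⌊$149,053 × 200%/10⌋ = $29,810. Book value $119,243.
Year 4: ⌊$119,243 × 200%/10⌋ = $23,848. Book value $95,395.
Year 5: ⌊$95,395 × 200%/10⌋ = $19,079. Book value $76,316.
Accumulated through year 5 = $232,894 − $76,316 = $156,578.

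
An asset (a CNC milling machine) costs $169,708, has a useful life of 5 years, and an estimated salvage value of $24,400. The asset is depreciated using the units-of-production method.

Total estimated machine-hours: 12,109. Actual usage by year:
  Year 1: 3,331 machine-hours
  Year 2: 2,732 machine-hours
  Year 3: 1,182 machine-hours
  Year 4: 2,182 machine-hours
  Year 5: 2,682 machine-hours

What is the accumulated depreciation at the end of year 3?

$86,940

Depreciable base = $169,708 − $24,400 = $145,308.
Rate = $145,308 / 12,109 machine-hours = $12 per machine-hour.
Year 1: 3,331 × $12 = $39,972. Book value $129,736.
Year 2: 2,732 × $12 = $32,784. Book value $96,952.
Year 3: 1,182 × $12 = $14,184. Book value $82,768.
Accumulated through year 3 = $169,708 − $82,768 = $86,940.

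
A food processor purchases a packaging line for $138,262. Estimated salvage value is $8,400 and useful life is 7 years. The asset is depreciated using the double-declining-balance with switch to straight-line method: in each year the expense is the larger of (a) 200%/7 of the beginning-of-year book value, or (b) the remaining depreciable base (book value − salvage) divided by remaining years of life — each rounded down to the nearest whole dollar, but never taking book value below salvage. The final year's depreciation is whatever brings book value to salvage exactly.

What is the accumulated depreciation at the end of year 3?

Depreciable base = $138,262 − $8,400 = $129,862.
Year 1: DB = ⌊$138,262 × 200%/7⌋ = $39,503; SL = ⌊$129,862/7⌋ = $18,551 → take DB $39,503. Book value $98,759.
Year 2: DB = ⌊$98,759 × 200%/7⌋ = $28,216; SL = ⌊$90,359/6⌋ = $15,059 → take DB $28,216. Book value $70,543.
Year 3: DB = ⌊$70,543 × 200%/7⌋ = $20,155; SL = ⌊$62,143/5⌋ = $12,428 → take DB $20,155. Book value $50,388.
Accumulated through year 3 = $138,262 − $50,388 = $87,874.

$87,874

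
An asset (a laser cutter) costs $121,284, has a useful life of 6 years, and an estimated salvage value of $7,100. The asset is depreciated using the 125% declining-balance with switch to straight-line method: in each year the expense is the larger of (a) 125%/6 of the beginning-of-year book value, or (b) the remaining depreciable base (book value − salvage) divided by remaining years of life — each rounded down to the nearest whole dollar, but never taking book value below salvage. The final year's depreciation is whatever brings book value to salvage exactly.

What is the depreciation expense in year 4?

$17,228

Depreciable base = $121,284 − $7,100 = $114,184.
Year 1: DB = ⌊$121,284 × 125%/6⌋ = $25,267; SL = ⌊$114,184/6⌋ = $19,030 → take DB $25,267. Book value $96,017.
Year 2: DB = ⌊$96,017 × 125%/6⌋ = $20,003; SL = ⌊$88,917/5⌋ = $17,783 → take DB $20,003. Book value $76,014.
Year 3: DB = ⌊$76,014 × 125%/6⌋ = $15,836; SL = ⌊$68,914/4⌋ = $17,228 → take SL $17,228. Book value $58,786.
Year 4: DB = ⌊$58,786 × 125%/6⌋ = $12,247; SL = ⌊$51,686/3⌋ = $17,228 → take SL $17,228. Book value $41,558.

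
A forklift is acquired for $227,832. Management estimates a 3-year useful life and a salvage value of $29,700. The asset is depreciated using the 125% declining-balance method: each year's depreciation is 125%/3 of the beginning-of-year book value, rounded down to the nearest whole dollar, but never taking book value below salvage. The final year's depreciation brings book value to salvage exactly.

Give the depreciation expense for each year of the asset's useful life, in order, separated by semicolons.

$94,930; $55,375; $47,827

Depreciable base = $227,832 − $29,700 = $198,132.
Year 1: ⌊$227,832 × 125%/3⌋ = $94,930. Book value $132,902.
Year 2: ⌊$132,902 × 125%/3⌋ = $55,375. Book value $77,527.
Year 3 (final): $77,527 − $29,700 = $47,827. Book value $29,700.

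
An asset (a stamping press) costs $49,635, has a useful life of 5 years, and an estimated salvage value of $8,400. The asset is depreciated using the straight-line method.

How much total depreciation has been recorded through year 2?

Depreciable base = $49,635 − $8,400 = $41,235.
Annual expense = $41,235 / 5 = $8,247.
End of year 1: book value $41,388.
End of year 2: book value $33,141.
Accumulated through year 2 = $49,635 − $33,141 = $16,494.

$16,494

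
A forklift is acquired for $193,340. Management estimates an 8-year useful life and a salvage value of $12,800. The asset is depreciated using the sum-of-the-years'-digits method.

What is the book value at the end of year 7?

$17,815

Depreciable base = $193,340 − $12,800 = $180,540.
Sum of the years' digits = 8+7+6+5+4+3+2+1 = 36.
Year 1: $180,540 × 8/36 = $40,120. Book value $153,220.
Year 2: $180,540 × 7/36 = $35,105. Book value $118,115.
Year 3: $180,540 × 6/36 = $30,090. Book value $88,025.
Year 4: $180,540 × 5/36 = $25,075. Book value $62,950.
Year 5: $180,540 × 4/36 = $20,060. Book value $42,890.
Year 6: $180,540 × 3/36 = $15,045. Book value $27,845.
Year 7: $180,540 × 2/36 = $10,030. Book value $17,815.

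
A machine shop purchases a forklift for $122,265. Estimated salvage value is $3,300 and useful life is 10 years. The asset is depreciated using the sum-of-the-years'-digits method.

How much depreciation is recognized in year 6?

Depreciable base = $122,265 − $3,300 = $118,965.
Sum of the years' digits = 10+9+8+7+6+5+4+3+2+1 = 55.
Year 1: $118,965 × 10/55 = $21,630. Book value $100,635.
Year 2: $118,965 × 9/55 = $19,467. Book value $81,168.
Year 3: $118,965 × 8/55 = $17,304. Book value $63,864.
Year 4: $118,965 × 7/55 = $15,141. Book value $48,723.
Year 5: $118,965 × 6/55 = $12,978. Book value $35,745.
Year 6: $118,965 × 5/55 = $10,815. Book value $24,930.

$10,815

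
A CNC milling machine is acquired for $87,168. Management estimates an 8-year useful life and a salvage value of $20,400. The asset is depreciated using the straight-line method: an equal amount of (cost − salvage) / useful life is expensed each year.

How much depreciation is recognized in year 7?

Depreciable base = $87,168 − $20,400 = $66,768.
Annual expense = $66,768 / 8 = $8,346.

$8,346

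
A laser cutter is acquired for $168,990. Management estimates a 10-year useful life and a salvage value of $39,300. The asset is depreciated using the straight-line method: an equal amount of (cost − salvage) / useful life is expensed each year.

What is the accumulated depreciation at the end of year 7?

$90,783

Depreciable base = $168,990 − $39,300 = $129,690.
Annual expense = $129,690 / 10 = $12,969.
End of year 1: book value $156,021.
End of year 2: book value $143,052.
End of year 3: book value $130,083.
End of year 4: book value $117,114.
End of year 5: book value $104,145.
End of year 6: book value $91,176.
End of year 7: book value $78,207.
Accumulated through year 7 = $168,990 − $78,207 = $90,783.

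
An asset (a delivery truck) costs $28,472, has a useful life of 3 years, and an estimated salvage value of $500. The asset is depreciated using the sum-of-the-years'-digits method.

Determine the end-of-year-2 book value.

$5,162

Depreciable base = $28,472 − $500 = $27,972.
Sum of the years' digits = 3+2+1 = 6.
Year 1: $27,972 × 3/6 = $13,986. Book value $14,486.
Year 2: $27,972 × 2/6 = $9,324. Book value $5,162.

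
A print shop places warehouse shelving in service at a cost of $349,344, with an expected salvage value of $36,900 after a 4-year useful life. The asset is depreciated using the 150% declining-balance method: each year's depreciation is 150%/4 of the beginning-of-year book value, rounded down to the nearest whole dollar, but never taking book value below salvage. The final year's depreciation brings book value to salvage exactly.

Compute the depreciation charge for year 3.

$51,173

Depreciable base = $349,344 − $36,900 = $312,444.
Year 1: ⌊$349,344 × 150%/4⌋ = $131,004. Book value $218,340.
Year 2: ⌊$218,340 × 150%/4⌋ = $81,877. Book value $136,463.
Year 3: ⌊$136,463 × 150%/4⌋ = $51,173. Book value $85,290.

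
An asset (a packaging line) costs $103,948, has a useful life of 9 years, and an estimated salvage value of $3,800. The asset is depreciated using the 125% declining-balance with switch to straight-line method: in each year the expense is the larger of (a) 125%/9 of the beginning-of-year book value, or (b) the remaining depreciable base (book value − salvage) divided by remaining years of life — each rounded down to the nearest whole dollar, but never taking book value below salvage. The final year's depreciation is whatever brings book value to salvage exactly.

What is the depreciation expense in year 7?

$10,429

Depreciable base = $103,948 − $3,800 = $100,148.
Year 1: DB = ⌊$103,948 × 125%/9⌋ = $14,437; SL = ⌊$100,148/9⌋ = $11,127 → take DB $14,437. Book value $89,511.
Year 2: DB = ⌊$89,511 × 125%/9⌋ = $12,432; SL = ⌊$85,711/8⌋ = $10,713 → take DB $12,432. Book value $77,079.
Year 3: DB = ⌊$77,079 × 125%/9⌋ = $10,705; SL = ⌊$73,279/7⌋ = $10,468 → take DB $10,705. Book value $66,374.
Year 4: DB = ⌊$66,374 × 125%/9⌋ = $9,218; SL = ⌊$62,574/6⌋ = $10,429 → take SL $10,429. Book value $55,945.
Year 5: DB = ⌊$55,945 × 125%/9⌋ = $7,770; SL = ⌊$52,145/5⌋ = $10,429 → take SL $10,429. Book value $45,516.
Year 6: DB = ⌊$45,516 × 125%/9⌋ = $6,321; SL = ⌊$41,716/4⌋ = $10,429 → take SL $10,429. Book value $35,087.
Year 7: DB = ⌊$35,087 × 125%/9⌋ = $4,873; SL = ⌊$31,287/3⌋ = $10,429 → take SL $10,429. Book value $24,658.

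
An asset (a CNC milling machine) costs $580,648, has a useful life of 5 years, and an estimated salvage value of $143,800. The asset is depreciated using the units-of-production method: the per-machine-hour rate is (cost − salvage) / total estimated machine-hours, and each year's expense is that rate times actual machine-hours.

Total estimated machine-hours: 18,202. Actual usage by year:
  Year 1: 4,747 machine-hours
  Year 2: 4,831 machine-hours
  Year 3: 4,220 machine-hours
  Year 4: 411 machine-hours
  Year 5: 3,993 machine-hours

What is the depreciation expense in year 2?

Depreciable base = $580,648 − $143,800 = $436,848.
Rate = $436,848 / 18,202 machine-hours = $24 per machine-hour.
Year 1: 4,747 × $24 = $113,928. Book value $466,720.
Year 2: 4,831 × $24 = $115,944. Book value $350,776.

$115,944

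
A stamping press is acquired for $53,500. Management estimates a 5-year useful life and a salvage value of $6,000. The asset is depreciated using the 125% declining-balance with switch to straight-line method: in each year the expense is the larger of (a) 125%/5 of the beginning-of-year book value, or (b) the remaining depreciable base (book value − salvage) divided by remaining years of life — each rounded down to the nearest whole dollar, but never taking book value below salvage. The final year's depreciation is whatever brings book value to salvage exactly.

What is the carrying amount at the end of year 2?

$30,094

Depreciable base = $53,500 − $6,000 = $47,500.
Year 1: DB = ⌊$53,500 × 125%/5⌋ = $13,375; SL = ⌊$47,500/5⌋ = $9,500 → take DB $13,375. Book value $40,125.
Year 2: DB = ⌊$40,125 × 125%/5⌋ = $10,031; SL = ⌊$34,125/4⌋ = $8,531 → take DB $10,031. Book value $30,094.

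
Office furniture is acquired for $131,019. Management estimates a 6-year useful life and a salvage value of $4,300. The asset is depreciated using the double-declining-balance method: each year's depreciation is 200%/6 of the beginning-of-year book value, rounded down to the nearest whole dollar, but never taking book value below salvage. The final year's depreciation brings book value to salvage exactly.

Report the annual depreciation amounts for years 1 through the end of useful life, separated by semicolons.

Depreciable base = $131,019 − $4,300 = $126,719.
Year 1: ⌊$131,019 × 200%/6⌋ = $43,673. Book value $87,346.
Year 2: ⌊$87,346 × 200%/6⌋ = $29,115. Book value $58,231.
Year 3: ⌊$58,231 × 200%/6⌋ = $19,410. Book value $38,821.
Year 4: ⌊$38,821 × 200%/6⌋ = $12,940. Book value $25,881.
Year 5: ⌊$25,881 × 200%/6⌋ = $8,627. Book value $17,254.
Year 6 (final): $17,254 − $4,300 = $12,954. Book value $4,300.

$43,673; $29,115; $19,410; $12,940; $8,627; $12,954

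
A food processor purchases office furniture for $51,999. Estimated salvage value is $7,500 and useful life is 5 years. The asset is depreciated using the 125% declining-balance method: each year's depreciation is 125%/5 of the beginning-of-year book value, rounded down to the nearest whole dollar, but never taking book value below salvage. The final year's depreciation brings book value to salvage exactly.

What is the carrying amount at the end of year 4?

$16,454

Depreciable base = $51,999 − $7,500 = $44,499.
Year 1: ⌊$51,999 × 125%/5⌋ = $12,999. Book value $39,000.
Year 2: ⌊$39,000 × 125%/5⌋ = $9,750. Book value $29,250.
Year 3: ⌊$29,250 × 125%/5⌋ = $7,312. Book value $21,938.
Year 4: ⌊$21,938 × 125%/5⌋ = $5,484. Book value $16,454.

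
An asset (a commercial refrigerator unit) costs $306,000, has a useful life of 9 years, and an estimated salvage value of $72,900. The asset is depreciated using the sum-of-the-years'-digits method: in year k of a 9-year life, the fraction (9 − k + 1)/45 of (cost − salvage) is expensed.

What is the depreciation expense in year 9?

Depreciable base = $306,000 − $72,900 = $233,100.
Sum of the years' digits = 9+8+7+6+5+4+3+2+1 = 45.
Year 1: $233,100 × 9/45 = $46,620. Book value $259,380.
Year 2: $233,100 × 8/45 = $41,440. Book value $217,940.
Year 3: $233,100 × 7/45 = $36,260. Book value $181,680.
Year 4: $233,100 × 6/45 = $31,080. Book value $150,600.
Year 5: $233,100 × 5/45 = $25,900. Book value $124,700.
Year 6: $233,100 × 4/45 = $20,720. Book value $103,980.
Year 7: $233,100 × 3/45 = $15,540. Book value $88,440.
Year 8: $233,100 × 2/45 = $10,360. Book value $78,080.
Year 9: $233,100 × 1/45 = $5,180. Book value $72,900.

$5,180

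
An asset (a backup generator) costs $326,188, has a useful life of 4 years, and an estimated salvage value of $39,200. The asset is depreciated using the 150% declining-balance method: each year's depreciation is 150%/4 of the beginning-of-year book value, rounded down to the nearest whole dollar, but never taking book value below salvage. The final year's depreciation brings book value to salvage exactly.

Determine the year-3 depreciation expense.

$47,781

Depreciable base = $326,188 − $39,200 = $286,988.
Year 1: ⌊$326,188 × 150%/4⌋ = $122,320. Book value $203,868.
Year 2: ⌊$203,868 × 150%/4⌋ = $76,450. Book value $127,418.
Year 3: ⌊$127,418 × 150%/4⌋ = $47,781. Book value $79,637.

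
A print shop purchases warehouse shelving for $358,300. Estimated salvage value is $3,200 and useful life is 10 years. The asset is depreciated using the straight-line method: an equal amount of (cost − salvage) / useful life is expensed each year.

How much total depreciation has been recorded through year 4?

$142,040

Depreciable base = $358,300 − $3,200 = $355,100.
Annual expense = $355,100 / 10 = $35,510.
End of year 1: book value $322,790.
End of year 2: book value $287,280.
End of year 3: book value $251,770.
End of year 4: book value $216,260.
Accumulated through year 4 = $358,300 − $216,260 = $142,040.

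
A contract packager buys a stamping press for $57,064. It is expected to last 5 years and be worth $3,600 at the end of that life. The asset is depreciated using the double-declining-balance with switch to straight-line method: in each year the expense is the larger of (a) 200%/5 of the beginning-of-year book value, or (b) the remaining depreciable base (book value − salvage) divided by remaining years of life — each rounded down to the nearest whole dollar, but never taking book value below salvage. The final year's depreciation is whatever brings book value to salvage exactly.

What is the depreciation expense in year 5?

Depreciable base = $57,064 − $3,600 = $53,464.
Year 1: DB = ⌊$57,064 × 200%/5⌋ = $22,825; SL = ⌊$53,464/5⌋ = $10,692 → take DB $22,825. Book value $34,239.
Year 2: DB = ⌊$34,239 × 200%/5⌋ = $13,695; SL = ⌊$30,639/4⌋ = $7,659 → take DB $13,695. Book value $20,544.
Year 3: DB = ⌊$20,544 × 200%/5⌋ = $8,217; SL = ⌊$16,944/3⌋ = $5,648 → take DB $8,217. Book value $12,327.
Year 4: DB = ⌊$12,327 × 200%/5⌋ = $4,930; SL = ⌊$8,727/2⌋ = $4,363 → take DB $4,930. Book value $7,397.
Year 5 (final): $7,397 − $3,600 = $3,797. Book value $3,600.

$3,797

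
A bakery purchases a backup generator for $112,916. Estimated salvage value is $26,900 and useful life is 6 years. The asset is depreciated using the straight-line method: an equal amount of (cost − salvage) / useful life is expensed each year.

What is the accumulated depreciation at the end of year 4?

$57,344

Depreciable base = $112,916 − $26,900 = $86,016.
Annual expense = $86,016 / 6 = $14,336.
End of year 1: book value $98,580.
End of year 2: book value $84,244.
End of year 3: book value $69,908.
End of year 4: book value $55,572.
Accumulated through year 4 = $112,916 − $55,572 = $57,344.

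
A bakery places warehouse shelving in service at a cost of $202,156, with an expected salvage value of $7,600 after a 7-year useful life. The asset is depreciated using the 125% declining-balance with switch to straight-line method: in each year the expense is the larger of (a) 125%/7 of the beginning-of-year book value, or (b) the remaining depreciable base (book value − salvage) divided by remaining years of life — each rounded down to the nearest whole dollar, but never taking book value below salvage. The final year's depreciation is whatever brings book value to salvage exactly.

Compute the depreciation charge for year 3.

Depreciable base = $202,156 − $7,600 = $194,556.
Year 1: DB = ⌊$202,156 × 125%/7⌋ = $36,099; SL = ⌊$194,556/7⌋ = $27,793 → take DB $36,099. Book value $166,057.
Year 2: DB = ⌊$166,057 × 125%/7⌋ = $29,653; SL = ⌊$158,457/6⌋ = $26,409 → take DB $29,653. Book value $136,404.
Year 3: DB = ⌊$136,404 × 125%/7⌋ = $24,357; SL = ⌊$128,804/5⌋ = $25,760 → take SL $25,760. Book value $110,644.

$25,760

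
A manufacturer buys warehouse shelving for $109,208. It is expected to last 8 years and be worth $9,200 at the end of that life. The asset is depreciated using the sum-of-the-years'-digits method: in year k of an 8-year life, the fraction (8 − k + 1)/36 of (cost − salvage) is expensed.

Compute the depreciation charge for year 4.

Depreciable base = $109,208 − $9,200 = $100,008.
Sum of the years' digits = 8+7+6+5+4+3+2+1 = 36.
Year 1: $100,008 × 8/36 = $22,224. Book value $86,984.
Year 2: $100,008 × 7/36 = $19,446. Book value $67,538.
Year 3: $100,008 × 6/36 = $16,668. Book value $50,870.
Year 4: $100,008 × 5/36 = $13,890. Book value $36,980.

$13,890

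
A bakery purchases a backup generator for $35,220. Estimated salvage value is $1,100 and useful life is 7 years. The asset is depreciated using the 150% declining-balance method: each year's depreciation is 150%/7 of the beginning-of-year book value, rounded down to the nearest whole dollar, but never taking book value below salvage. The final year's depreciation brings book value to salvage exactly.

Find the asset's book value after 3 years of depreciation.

Depreciable base = $35,220 − $1,100 = $34,120.
Year 1: ⌊$35,220 × 150%/7⌋ = $7,547. Book value $27,673.
Year 2: ⌊$27,673 × 150%/7⌋ = $5,929. Book value $21,744.
Year 3: ⌊$21,744 × 150%/7⌋ = $4,659. Book value $17,085.

$17,085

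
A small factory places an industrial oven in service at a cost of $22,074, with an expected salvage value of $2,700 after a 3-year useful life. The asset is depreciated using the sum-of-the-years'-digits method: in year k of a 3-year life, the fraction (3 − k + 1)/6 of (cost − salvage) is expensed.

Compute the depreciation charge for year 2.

$6,458

Depreciable base = $22,074 − $2,700 = $19,374.
Sum of the years' digits = 3+2+1 = 6.
Year 1: $19,374 × 3/6 = $9,687. Book value $12,387.
Year 2: $19,374 × 2/6 = $6,458. Book value $5,929.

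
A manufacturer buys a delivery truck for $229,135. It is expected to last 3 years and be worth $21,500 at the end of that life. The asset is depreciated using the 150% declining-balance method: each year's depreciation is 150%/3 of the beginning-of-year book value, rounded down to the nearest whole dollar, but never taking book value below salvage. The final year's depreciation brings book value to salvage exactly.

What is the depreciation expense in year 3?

Depreciable base = $229,135 − $21,500 = $207,635.
Year 1: ⌊$229,135 × 150%/3⌋ = $114,567. Book value $114,568.
Year 2: ⌊$114,568 × 150%/3⌋ = $57,284. Book value $57,284.
Year 3 (final): $57,284 − $21,500 = $35,784. Book value $21,500.

$35,784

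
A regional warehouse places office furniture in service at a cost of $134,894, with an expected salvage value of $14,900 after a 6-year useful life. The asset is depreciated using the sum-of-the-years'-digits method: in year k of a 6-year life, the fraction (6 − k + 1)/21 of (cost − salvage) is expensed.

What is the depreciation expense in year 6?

Depreciable base = $134,894 − $14,900 = $119,994.
Sum of the years' digits = 6+5+4+3+2+1 = 21.
Year 1: $119,994 × 6/21 = $34,284. Book value $100,610.
Year 2: $119,994 × 5/21 = $28,570. Book value $72,040.
Year 3: $119,994 × 4/21 = $22,856. Book value $49,184.
Year 4: $119,994 × 3/21 = $17,142. Book value $32,042.
Year 5: $119,994 × 2/21 = $11,428. Book value $20,614.
Year 6: $119,994 × 1/21 = $5,714. Book value $14,900.

$5,714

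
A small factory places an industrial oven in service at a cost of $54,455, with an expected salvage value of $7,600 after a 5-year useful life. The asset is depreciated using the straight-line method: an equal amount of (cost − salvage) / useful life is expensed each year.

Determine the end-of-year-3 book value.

$26,342

Depreciable base = $54,455 − $7,600 = $46,855.
Annual expense = $46,855 / 5 = $9,371.
End of year 1: book value $45,084.
End of year 2: book value $35,713.
End of year 3: book value $26,342.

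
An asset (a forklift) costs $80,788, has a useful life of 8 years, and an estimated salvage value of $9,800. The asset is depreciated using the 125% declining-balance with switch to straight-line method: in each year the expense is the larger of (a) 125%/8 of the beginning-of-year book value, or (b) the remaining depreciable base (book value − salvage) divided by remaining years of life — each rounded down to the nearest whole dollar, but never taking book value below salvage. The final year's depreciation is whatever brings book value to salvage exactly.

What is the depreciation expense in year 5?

$7,746

Depreciable base = $80,788 − $9,800 = $70,988.
Year 1: DB = ⌊$80,788 × 125%/8⌋ = $12,623; SL = ⌊$70,988/8⌋ = $8,873 → take DB $12,623. Book value $68,165.
Year 2: DB = ⌊$68,165 × 125%/8⌋ = $10,650; SL = ⌊$58,365/7⌋ = $8,337 → take DB $10,650. Book value $57,515.
Year 3: DB = ⌊$57,515 × 125%/8⌋ = $8,986; SL = ⌊$47,715/6⌋ = $7,952 → take DB $8,986. Book value $48,529.
Year 4: DB = ⌊$48,529 × 125%/8⌋ = $7,582; SL = ⌊$38,729/5⌋ = $7,745 → take SL $7,745. Book value $40,784.
Year 5: DB = ⌊$40,784 × 125%/8⌋ = $6,372; SL = ⌊$30,984/4⌋ = $7,746 → take SL $7,746. Book value $33,038.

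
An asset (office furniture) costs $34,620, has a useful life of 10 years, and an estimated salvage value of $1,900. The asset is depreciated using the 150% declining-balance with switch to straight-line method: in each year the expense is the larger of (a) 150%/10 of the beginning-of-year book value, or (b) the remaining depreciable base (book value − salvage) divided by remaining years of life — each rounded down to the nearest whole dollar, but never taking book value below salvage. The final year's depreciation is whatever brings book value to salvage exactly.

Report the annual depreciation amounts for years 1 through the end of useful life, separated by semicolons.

$5,193; $4,414; $3,751; $3,189; $2,710; $2,692; $2,692; $2,693; $2,693; $2,693

Depreciable base = $34,620 − $1,900 = $32,720.
Year 1: DB = ⌊$34,620 × 150%/10⌋ = $5,193; SL = ⌊$32,720/10⌋ = $3,272 → take DB $5,193. Book value $29,427.
Year 2: DB = ⌊$29,427 × 150%/10⌋ = $4,414; SL = ⌊$27,527/9⌋ = $3,058 → take DB $4,414. Book value $25,013.
Year 3: DB = ⌊$25,013 × 150%/10⌋ = $3,751; SL = ⌊$23,113/8⌋ = $2,889 → take DB $3,751. Book value $21,262.
Year 4: DB = ⌊$21,262 × 150%/10⌋ = $3,189; SL = ⌊$19,362/7⌋ = $2,766 → take DB $3,189. Book value $18,073.
Year 5: DB = ⌊$18,073 × 150%/10⌋ = $2,710; SL = ⌊$16,173/6⌋ = $2,695 → take DB $2,710. Book value $15,363.
Year 6: DB = ⌊$15,363 × 150%/10⌋ = $2,304; SL = ⌊$13,463/5⌋ = $2,692 → take SL $2,692. Book value $12,671.
Year 7: DB = ⌊$12,671 × 150%/10⌋ = $1,900; SL = ⌊$10,771/4⌋ = $2,692 → take SL $2,692. Book value $9,979.
Year 8: DB = ⌊$9,979 × 150%/10⌋ = $1,496; SL = ⌊$8,079/3⌋ = $2,693 → take SL $2,693. Book value $7,286.
Year 9: DB = ⌊$7,286 × 150%/10⌋ = $1,092; SL = ⌊$5,386/2⌋ = $2,693 → take SL $2,693. Book value $4,593.
Year 10 (final): $4,593 − $1,900 = $2,693. Book value $1,900.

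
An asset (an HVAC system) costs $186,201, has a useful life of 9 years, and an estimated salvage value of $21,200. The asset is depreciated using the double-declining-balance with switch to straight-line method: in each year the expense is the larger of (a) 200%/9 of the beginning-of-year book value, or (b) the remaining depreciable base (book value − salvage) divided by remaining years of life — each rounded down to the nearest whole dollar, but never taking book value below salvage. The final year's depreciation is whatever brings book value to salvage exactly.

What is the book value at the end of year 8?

Depreciable base = $186,201 − $21,200 = $165,001.
Year 1: DB = ⌊$186,201 × 200%/9⌋ = $41,378; SL = ⌊$165,001/9⌋ = $18,333 → take DB $41,378. Book value $144,823.
Year 2: DB = ⌊$144,823 × 200%/9⌋ = $32,182; SL = ⌊$123,623/8⌋ = $15,452 → take DB $32,182. Book value $112,641.
Year 3: DB = ⌊$112,641 × 200%/9⌋ = $25,031; SL = ⌊$91,441/7⌋ = $13,063 → take DB $25,031. Book value $87,610.
Year 4: DB = ⌊$87,610 × 200%/9⌋ = $19,468; SL = ⌊$66,410/6⌋ = $11,068 → take DB $19,468. Book value $68,142.
Year 5: DB = ⌊$68,142 × 200%/9⌋ = $15,142; SL = ⌊$46,942/5⌋ = $9,388 → take DB $15,142. Book value $53,000.
Year 6: DB = ⌊$53,000 × 200%/9⌋ = $11,777; SL = ⌊$31,800/4⌋ = $7,950 → take DB $11,777. Book value $41,223.
Year 7: DB = ⌊$41,223 × 200%/9⌋ = $9,160; SL = ⌊$20,023/3⌋ = $6,674 → take DB $9,160. Book value $32,063.
Year 8: DB = ⌊$32,063 × 200%/9⌋ = $7,125; SL = ⌊$10,863/2⌋ = $5,431 → take DB $7,125. Book value $24,938.

$24,938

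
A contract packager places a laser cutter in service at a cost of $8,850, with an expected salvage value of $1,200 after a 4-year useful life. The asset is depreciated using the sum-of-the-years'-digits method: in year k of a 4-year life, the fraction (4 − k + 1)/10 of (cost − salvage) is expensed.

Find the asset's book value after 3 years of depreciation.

$1,965

Depreciable base = $8,850 − $1,200 = $7,650.
Sum of the years' digits = 4+3+2+1 = 10.
Year 1: $7,650 × 4/10 = $3,060. Book value $5,790.
Year 2: $7,650 × 3/10 = $2,295. Book value $3,495.
Year 3: $7,650 × 2/10 = $1,530. Book value $1,965.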